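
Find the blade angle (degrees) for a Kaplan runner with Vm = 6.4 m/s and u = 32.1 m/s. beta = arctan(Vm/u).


beta = arctan(6.4 / 32.1) = 11.2756 degrees


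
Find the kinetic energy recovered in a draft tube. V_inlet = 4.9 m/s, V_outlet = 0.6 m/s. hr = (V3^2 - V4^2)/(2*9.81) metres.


hr = (4.9^2 - 0.6^2) / (2*9.81) = 1.2054 m


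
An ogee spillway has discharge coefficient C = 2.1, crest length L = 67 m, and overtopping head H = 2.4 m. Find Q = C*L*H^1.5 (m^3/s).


Q = 2.1 * 67 * 2.4^1.5 = 523.1316 m^3/s


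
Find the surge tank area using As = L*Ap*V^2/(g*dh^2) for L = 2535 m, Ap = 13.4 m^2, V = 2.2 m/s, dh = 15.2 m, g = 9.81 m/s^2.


As = 2535 * 13.4 * 2.2^2 / (9.81 * 15.2^2) = 72.5391 m^2


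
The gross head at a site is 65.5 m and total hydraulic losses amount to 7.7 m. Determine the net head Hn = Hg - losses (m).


Hn = 65.5 - 7.7 = 57.8000 m


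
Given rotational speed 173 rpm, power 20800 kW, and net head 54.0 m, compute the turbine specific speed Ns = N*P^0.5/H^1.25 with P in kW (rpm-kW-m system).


Ns = 173 * 20800^0.5 / 54.0^1.25 = 170.4455


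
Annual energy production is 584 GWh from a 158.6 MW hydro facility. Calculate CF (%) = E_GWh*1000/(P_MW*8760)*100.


CF = 584 * 1000 / (158.6 * 8760) * 100 = 42.0345 %


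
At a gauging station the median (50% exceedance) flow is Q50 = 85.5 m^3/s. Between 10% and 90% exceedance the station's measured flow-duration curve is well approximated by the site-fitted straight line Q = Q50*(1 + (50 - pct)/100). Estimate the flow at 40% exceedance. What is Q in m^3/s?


Q = 85.5 * (1 + (50 - 40)/100) = 94.0500 m^3/s


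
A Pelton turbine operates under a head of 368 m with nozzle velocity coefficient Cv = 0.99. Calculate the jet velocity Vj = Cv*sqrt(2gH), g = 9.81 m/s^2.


Vj = 0.99 * sqrt(2*9.81*368) = 84.1218 m/s


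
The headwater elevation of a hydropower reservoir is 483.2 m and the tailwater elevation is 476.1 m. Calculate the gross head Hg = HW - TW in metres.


Hg = 483.2 - 476.1 = 7.1000 m


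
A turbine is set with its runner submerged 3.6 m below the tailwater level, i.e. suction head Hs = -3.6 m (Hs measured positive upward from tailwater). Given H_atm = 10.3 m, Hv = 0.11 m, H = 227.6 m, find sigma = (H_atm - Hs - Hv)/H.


sigma = (10.3 - (-3.6) - 0.11) / 227.6 = 0.0606


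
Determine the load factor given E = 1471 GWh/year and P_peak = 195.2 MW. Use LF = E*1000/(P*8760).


LF = 1471 * 1000 / (195.2 * 8760) = 0.8603


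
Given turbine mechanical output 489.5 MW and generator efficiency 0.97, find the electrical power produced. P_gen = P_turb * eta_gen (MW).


P_gen = 489.5 * 0.97 = 474.8150 MW


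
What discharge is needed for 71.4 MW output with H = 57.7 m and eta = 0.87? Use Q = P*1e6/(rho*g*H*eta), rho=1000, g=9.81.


Q = 71.4 * 1e6 / (1000 * 9.81 * 57.7 * 0.87) = 144.9887 m^3/s


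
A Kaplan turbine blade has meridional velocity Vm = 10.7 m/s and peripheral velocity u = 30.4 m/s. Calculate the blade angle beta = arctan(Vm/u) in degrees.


beta = arctan(10.7 / 30.4) = 19.3907 degrees


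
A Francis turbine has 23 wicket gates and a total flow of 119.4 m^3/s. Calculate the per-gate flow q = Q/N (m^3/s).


q = 119.4 / 23 = 5.1913 m^3/s


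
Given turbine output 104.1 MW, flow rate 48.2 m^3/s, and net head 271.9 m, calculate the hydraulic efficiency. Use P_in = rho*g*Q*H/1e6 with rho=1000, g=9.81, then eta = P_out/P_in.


P_in = 1000 * 9.81 * 48.2 * 271.9 / 1e6 = 128.5657 MW
eta = 104.1 / 128.5657 = 0.8097


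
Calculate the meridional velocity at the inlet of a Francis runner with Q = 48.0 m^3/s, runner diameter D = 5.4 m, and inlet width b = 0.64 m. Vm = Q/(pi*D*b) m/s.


Vm = 48.0 / (pi * 5.4 * 0.64) = 4.4210 m/s


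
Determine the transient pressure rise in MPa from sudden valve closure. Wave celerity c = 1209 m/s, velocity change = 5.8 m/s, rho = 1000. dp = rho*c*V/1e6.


dp = 1000 * 1209 * 5.8 / 1e6 = 7.0122 MPa


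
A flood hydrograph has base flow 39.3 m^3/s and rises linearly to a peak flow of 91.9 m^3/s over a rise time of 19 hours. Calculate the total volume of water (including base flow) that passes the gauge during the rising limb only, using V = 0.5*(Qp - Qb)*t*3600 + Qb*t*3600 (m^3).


V = 0.5*(91.9 - 39.3)*19*3600 + 39.3*19*3600 = 4.4870e+06 m^3


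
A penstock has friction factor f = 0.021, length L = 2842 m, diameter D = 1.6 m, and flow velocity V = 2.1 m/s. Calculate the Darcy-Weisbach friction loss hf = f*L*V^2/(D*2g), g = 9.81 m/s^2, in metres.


hf = 0.021 * 2842 * 2.1^2 / (1.6 * 2 * 9.81) = 8.3842 m


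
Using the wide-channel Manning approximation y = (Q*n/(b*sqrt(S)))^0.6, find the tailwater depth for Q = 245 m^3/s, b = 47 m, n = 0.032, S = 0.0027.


y = (245 * 0.032 / (47 * 0.0027^0.5))^0.6 = 2.0134 m


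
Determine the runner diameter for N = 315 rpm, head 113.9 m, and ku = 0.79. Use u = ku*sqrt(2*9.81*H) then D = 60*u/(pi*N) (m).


u = 0.79 * sqrt(2*9.81*113.9) = 37.3455 m/s
D = 60 * 37.3455 / (pi * 315) = 2.2643 m


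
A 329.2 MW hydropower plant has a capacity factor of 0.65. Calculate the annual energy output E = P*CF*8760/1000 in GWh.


E = 329.2 * 0.65 * 8760 / 1000 = 1874.4648 GWh


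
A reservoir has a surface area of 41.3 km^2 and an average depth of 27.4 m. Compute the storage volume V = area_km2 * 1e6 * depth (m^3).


V = 41.3 * 1e6 * 27.4 = 1.1316e+09 m^3


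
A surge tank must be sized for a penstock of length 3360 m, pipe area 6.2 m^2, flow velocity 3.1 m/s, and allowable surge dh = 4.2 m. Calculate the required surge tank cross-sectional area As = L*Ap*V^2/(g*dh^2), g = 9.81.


As = 3360 * 6.2 * 3.1^2 / (9.81 * 4.2^2) = 1156.8759 m^2


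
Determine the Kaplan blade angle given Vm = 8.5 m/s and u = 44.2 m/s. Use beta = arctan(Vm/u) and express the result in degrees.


beta = arctan(8.5 / 44.2) = 10.8855 degrees


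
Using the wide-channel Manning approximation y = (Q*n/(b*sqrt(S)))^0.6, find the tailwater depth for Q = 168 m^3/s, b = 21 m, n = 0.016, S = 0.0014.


y = (168 * 0.016 / (21 * 0.0014^0.5))^0.6 = 2.0916 m


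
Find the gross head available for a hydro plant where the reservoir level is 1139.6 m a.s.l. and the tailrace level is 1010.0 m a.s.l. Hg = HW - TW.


Hg = 1139.6 - 1010.0 = 129.6000 m


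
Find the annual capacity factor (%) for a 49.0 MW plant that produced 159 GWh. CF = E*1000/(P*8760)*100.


CF = 159 * 1000 / (49.0 * 8760) * 100 = 37.0422 %


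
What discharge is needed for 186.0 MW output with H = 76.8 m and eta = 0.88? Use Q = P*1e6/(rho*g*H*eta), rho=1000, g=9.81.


Q = 186.0 * 1e6 / (1000 * 9.81 * 76.8 * 0.88) = 280.5434 m^3/s


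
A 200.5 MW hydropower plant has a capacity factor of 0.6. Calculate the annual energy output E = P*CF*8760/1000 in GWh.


E = 200.5 * 0.6 * 8760 / 1000 = 1053.8280 GWh


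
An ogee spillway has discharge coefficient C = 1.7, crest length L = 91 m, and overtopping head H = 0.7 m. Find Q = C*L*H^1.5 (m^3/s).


Q = 1.7 * 91 * 0.7^1.5 = 90.6019 m^3/s


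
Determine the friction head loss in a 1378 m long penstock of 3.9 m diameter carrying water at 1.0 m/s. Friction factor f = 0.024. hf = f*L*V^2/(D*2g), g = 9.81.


hf = 0.024 * 1378 * 1.0^2 / (3.9 * 2 * 9.81) = 0.4322 m


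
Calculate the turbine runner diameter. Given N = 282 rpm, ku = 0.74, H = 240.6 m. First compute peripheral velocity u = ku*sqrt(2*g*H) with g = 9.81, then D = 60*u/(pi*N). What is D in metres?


u = 0.74 * sqrt(2*9.81*240.6) = 50.8427 m/s
D = 60 * 50.8427 / (pi * 282) = 3.4434 m


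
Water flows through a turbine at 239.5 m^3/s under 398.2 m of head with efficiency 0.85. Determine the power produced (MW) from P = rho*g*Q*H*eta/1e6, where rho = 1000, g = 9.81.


P = 1000 * 9.81 * 239.5 * 398.2 * 0.85 / 1e6 = 795.2336 MW


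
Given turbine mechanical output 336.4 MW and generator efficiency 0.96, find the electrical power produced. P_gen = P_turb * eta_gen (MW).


P_gen = 336.4 * 0.96 = 322.9440 MW


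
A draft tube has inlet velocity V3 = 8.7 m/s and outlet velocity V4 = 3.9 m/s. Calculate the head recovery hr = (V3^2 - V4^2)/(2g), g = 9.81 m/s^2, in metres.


hr = (8.7^2 - 3.9^2) / (2*9.81) = 3.0826 m


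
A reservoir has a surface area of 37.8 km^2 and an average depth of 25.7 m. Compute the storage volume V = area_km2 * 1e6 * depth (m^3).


V = 37.8 * 1e6 * 25.7 = 9.7146e+08 m^3


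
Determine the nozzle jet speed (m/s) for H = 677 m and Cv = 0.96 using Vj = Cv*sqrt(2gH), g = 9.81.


Vj = 0.96 * sqrt(2*9.81*677) = 110.6407 m/s


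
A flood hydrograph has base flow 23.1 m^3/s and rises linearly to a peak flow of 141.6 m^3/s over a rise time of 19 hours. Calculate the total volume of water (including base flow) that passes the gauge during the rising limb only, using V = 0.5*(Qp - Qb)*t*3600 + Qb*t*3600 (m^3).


V = 0.5*(141.6 - 23.1)*19*3600 + 23.1*19*3600 = 5.6327e+06 m^3


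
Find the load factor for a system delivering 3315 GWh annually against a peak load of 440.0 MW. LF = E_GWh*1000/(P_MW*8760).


LF = 3315 * 1000 / (440.0 * 8760) = 0.8601


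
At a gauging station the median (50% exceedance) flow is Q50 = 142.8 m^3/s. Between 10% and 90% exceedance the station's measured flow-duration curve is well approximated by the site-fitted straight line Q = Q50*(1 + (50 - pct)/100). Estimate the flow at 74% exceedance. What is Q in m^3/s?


Q = 142.8 * (1 + (50 - 74)/100) = 108.5280 m^3/s


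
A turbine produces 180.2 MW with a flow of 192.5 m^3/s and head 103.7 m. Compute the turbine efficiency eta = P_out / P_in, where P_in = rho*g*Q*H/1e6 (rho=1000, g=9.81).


P_in = 1000 * 9.81 * 192.5 * 103.7 / 1e6 = 195.8297 MW
eta = 180.2 / 195.8297 = 0.9202


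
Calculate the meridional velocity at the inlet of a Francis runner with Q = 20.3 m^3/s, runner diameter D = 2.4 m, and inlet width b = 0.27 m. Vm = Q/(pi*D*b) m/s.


Vm = 20.3 / (pi * 2.4 * 0.27) = 9.9717 m/s


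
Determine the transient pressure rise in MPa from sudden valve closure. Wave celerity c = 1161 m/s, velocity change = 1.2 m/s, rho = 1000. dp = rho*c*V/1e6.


dp = 1000 * 1161 * 1.2 / 1e6 = 1.3932 MPa


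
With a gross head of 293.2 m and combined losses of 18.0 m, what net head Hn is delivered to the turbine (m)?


Hn = 293.2 - 18.0 = 275.2000 m


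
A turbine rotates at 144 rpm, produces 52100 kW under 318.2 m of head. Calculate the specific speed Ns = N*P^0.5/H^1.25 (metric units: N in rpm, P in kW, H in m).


Ns = 144 * 52100^0.5 / 318.2^1.25 = 24.4572


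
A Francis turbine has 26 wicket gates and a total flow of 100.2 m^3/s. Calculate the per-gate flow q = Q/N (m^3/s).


q = 100.2 / 26 = 3.8538 m^3/s


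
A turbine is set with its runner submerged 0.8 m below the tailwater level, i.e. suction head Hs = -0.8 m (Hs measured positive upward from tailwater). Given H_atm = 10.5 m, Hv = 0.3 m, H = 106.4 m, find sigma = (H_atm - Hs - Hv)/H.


sigma = (10.5 - (-0.8) - 0.3) / 106.4 = 0.1034


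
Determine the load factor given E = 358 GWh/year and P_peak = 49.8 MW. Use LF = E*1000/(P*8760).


LF = 358 * 1000 / (49.8 * 8760) = 0.8206


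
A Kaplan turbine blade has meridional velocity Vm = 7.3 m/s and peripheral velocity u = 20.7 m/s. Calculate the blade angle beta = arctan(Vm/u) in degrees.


beta = arctan(7.3 / 20.7) = 19.4256 degrees


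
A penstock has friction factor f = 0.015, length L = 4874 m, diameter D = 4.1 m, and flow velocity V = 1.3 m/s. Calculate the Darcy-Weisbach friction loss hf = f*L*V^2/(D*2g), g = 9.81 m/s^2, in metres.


hf = 0.015 * 4874 * 1.3^2 / (4.1 * 2 * 9.81) = 1.5360 m


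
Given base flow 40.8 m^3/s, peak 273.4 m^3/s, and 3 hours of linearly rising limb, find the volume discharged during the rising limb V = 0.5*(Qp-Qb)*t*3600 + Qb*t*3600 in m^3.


V = 0.5*(273.4 - 40.8)*3*3600 + 40.8*3*3600 = 1.6967e+06 m^3


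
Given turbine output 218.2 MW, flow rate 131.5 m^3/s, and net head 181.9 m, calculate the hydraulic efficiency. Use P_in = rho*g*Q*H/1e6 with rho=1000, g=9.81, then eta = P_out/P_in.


P_in = 1000 * 9.81 * 131.5 * 181.9 / 1e6 = 234.6537 MW
eta = 218.2 / 234.6537 = 0.9299


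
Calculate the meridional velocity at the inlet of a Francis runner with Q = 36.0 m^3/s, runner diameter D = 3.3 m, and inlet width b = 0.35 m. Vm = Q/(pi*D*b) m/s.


Vm = 36.0 / (pi * 3.3 * 0.35) = 9.9213 m/s


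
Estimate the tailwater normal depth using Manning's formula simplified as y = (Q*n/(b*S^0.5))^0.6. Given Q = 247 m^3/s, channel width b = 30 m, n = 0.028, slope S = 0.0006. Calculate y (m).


y = (247 * 0.028 / (30 * 0.0006^0.5))^0.6 = 3.8388 m


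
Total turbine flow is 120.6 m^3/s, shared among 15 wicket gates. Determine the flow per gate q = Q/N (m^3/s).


q = 120.6 / 15 = 8.0400 m^3/s


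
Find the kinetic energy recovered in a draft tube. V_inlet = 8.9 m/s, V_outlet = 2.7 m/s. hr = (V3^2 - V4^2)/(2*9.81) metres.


hr = (8.9^2 - 2.7^2) / (2*9.81) = 3.6656 m


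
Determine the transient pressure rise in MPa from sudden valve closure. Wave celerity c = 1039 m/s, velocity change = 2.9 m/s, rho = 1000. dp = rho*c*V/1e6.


dp = 1000 * 1039 * 2.9 / 1e6 = 3.0131 MPa


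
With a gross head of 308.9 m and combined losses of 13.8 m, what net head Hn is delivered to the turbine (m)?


Hn = 308.9 - 13.8 = 295.1000 m


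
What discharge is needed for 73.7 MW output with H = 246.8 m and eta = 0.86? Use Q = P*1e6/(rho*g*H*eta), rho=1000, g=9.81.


Q = 73.7 * 1e6 / (1000 * 9.81 * 246.8 * 0.86) = 35.3961 m^3/s


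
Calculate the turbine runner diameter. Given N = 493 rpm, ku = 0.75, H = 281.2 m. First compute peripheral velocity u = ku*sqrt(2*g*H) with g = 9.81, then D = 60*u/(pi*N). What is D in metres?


u = 0.75 * sqrt(2*9.81*281.2) = 55.7081 m/s
D = 60 * 55.7081 / (pi * 493) = 2.1581 m


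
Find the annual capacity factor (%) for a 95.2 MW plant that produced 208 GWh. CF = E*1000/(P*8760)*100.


CF = 208 * 1000 / (95.2 * 8760) * 100 = 24.9415 %


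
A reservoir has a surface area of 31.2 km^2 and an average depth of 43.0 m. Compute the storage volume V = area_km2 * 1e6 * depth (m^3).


V = 31.2 * 1e6 * 43.0 = 1.3416e+09 m^3


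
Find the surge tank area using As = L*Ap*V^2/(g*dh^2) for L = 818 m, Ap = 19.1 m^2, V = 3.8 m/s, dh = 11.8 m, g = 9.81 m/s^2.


As = 818 * 19.1 * 3.8^2 / (9.81 * 11.8^2) = 165.1661 m^2


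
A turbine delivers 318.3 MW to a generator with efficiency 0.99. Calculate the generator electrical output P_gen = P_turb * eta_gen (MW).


P_gen = 318.3 * 0.99 = 315.1170 MW


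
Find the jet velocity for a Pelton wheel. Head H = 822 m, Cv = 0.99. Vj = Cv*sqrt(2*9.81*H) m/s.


Vj = 0.99 * sqrt(2*9.81*822) = 125.7247 m/s


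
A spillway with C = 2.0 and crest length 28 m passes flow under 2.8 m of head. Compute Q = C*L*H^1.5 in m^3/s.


Q = 2.0 * 28 * 2.8^1.5 = 262.3766 m^3/s


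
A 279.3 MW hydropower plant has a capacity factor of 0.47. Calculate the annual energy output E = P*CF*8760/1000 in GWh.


E = 279.3 * 0.47 * 8760 / 1000 = 1149.9340 GWh


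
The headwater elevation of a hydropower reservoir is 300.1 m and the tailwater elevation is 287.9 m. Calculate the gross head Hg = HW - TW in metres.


Hg = 300.1 - 287.9 = 12.2000 m


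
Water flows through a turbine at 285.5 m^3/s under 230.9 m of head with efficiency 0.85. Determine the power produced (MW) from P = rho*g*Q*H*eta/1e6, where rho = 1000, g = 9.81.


P = 1000 * 9.81 * 285.5 * 230.9 * 0.85 / 1e6 = 549.6902 MW


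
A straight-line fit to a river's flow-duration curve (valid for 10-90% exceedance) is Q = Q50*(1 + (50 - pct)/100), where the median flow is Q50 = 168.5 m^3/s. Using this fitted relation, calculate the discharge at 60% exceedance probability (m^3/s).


Q = 168.5 * (1 + (50 - 60)/100) = 151.6500 m^3/s


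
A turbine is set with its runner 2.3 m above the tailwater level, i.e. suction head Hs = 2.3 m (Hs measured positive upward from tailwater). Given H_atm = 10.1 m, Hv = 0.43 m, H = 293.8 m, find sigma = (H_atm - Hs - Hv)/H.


sigma = (10.1 - 2.3 - 0.43) / 293.8 = 0.0251


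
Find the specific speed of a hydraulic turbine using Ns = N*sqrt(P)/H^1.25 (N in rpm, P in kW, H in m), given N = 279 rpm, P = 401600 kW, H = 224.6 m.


Ns = 279 * 401600^0.5 / 224.6^1.25 = 203.3475


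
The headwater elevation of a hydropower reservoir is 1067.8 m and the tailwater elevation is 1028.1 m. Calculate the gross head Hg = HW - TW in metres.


Hg = 1067.8 - 1028.1 = 39.7000 m


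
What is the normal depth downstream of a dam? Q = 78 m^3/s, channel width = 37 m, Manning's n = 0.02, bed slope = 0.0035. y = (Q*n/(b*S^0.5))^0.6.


y = (78 * 0.02 / (37 * 0.0035^0.5))^0.6 = 0.8161 m


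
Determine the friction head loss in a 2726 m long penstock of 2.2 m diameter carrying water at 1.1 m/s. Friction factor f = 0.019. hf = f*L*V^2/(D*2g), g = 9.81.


hf = 0.019 * 2726 * 1.1^2 / (2.2 * 2 * 9.81) = 1.4519 m


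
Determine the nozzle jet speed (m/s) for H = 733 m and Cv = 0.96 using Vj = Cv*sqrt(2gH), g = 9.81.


Vj = 0.96 * sqrt(2*9.81*733) = 115.1258 m/s


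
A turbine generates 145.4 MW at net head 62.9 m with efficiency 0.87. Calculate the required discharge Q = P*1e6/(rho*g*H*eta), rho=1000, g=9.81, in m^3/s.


Q = 145.4 * 1e6 / (1000 * 9.81 * 62.9 * 0.87) = 270.8479 m^3/s


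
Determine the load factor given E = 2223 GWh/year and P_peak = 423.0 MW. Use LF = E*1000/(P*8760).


LF = 2223 * 1000 / (423.0 * 8760) = 0.5999


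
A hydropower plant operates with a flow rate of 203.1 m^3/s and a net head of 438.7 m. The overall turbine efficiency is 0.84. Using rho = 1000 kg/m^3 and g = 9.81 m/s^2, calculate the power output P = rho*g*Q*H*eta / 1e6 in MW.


P = 1000 * 9.81 * 203.1 * 438.7 * 0.84 / 1e6 = 734.2194 MW


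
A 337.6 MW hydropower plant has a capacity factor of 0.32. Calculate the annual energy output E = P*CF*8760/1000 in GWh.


E = 337.6 * 0.32 * 8760 / 1000 = 946.3603 GWh


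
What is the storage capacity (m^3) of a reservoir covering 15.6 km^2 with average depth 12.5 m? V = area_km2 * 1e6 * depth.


V = 15.6 * 1e6 * 12.5 = 1.9500e+08 m^3


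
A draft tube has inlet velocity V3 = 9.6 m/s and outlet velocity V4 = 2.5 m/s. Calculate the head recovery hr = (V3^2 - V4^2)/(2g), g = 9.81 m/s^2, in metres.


hr = (9.6^2 - 2.5^2) / (2*9.81) = 4.3787 m


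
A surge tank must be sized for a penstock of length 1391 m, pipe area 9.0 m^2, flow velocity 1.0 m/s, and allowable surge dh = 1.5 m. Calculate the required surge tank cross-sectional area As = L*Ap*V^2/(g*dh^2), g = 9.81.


As = 1391 * 9.0 * 1.0^2 / (9.81 * 1.5^2) = 567.1764 m^2


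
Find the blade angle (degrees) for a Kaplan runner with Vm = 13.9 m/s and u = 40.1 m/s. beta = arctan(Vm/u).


beta = arctan(13.9 / 40.1) = 19.1180 degrees


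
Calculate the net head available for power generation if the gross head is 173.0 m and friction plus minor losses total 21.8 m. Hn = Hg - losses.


Hn = 173.0 - 21.8 = 151.2000 m


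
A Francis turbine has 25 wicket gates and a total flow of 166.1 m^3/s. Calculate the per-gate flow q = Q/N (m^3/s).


q = 166.1 / 25 = 6.6440 m^3/s


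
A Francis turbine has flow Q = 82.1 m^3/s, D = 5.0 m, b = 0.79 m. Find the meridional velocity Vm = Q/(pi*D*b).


Vm = 82.1 / (pi * 5.0 * 0.79) = 6.6160 m/s


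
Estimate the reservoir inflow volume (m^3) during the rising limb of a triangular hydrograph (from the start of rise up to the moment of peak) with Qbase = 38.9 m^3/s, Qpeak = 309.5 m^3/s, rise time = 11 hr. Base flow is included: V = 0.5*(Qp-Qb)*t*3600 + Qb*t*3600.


V = 0.5*(309.5 - 38.9)*11*3600 + 38.9*11*3600 = 6.8983e+06 m^3


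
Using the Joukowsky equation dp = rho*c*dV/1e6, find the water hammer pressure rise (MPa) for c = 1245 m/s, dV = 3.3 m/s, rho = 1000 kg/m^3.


dp = 1000 * 1245 * 3.3 / 1e6 = 4.1085 MPa


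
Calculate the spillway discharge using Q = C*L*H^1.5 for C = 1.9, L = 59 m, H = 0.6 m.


Q = 1.9 * 59 * 0.6^1.5 = 52.0994 m^3/s


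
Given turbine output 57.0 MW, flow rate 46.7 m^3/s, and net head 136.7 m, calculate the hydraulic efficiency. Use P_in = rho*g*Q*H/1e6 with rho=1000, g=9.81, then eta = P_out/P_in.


P_in = 1000 * 9.81 * 46.7 * 136.7 / 1e6 = 62.6260 MW
eta = 57.0 / 62.6260 = 0.9102


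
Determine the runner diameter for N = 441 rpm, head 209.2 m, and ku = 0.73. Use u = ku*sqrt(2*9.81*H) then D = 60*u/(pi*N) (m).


u = 0.73 * sqrt(2*9.81*209.2) = 46.7685 m/s
D = 60 * 46.7685 / (pi * 441) = 2.0254 m


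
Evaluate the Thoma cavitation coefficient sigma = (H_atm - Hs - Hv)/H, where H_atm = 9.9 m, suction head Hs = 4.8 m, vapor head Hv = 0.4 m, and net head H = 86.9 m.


sigma = (9.9 - 4.8 - 0.4) / 86.9 = 0.0541


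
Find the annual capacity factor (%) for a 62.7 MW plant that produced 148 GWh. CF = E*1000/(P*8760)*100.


CF = 148 * 1000 / (62.7 * 8760) * 100 = 26.9457 %


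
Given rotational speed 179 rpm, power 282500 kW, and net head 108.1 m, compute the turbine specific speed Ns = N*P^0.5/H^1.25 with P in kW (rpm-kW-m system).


Ns = 179 * 282500^0.5 / 108.1^1.25 = 272.9481


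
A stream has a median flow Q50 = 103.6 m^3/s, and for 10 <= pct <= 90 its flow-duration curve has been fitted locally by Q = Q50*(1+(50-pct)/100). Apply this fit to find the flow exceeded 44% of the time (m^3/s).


Q = 103.6 * (1 + (50 - 44)/100) = 109.8160 m^3/s


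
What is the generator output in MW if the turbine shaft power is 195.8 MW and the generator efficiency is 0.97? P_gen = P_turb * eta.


P_gen = 195.8 * 0.97 = 189.9260 MW


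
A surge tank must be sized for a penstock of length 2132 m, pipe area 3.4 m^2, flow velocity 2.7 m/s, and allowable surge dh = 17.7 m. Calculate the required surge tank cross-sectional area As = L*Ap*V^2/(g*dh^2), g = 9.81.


As = 2132 * 3.4 * 2.7^2 / (9.81 * 17.7^2) = 17.1940 m^2


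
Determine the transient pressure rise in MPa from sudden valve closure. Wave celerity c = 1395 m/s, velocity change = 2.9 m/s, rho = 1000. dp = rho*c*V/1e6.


dp = 1000 * 1395 * 2.9 / 1e6 = 4.0455 MPa


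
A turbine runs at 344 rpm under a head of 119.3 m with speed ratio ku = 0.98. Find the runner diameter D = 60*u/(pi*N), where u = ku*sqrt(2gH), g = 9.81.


u = 0.98 * sqrt(2*9.81*119.3) = 47.4128 m/s
D = 60 * 47.4128 / (pi * 344) = 2.6323 m


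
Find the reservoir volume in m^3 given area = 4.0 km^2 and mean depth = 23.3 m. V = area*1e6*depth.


V = 4.0 * 1e6 * 23.3 = 9.3200e+07 m^3


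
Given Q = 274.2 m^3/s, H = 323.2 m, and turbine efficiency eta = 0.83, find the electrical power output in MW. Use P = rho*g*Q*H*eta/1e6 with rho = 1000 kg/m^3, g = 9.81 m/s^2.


P = 1000 * 9.81 * 274.2 * 323.2 * 0.83 / 1e6 = 721.5824 MW


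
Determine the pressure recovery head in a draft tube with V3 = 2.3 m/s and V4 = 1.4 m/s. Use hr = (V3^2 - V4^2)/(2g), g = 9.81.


hr = (2.3^2 - 1.4^2) / (2*9.81) = 0.1697 m


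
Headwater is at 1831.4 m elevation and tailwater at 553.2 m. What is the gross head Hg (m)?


Hg = 1831.4 - 553.2 = 1278.2000 m


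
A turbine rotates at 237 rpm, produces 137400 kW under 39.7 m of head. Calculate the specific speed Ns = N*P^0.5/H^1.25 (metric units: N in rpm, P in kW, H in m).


Ns = 237 * 137400^0.5 / 39.7^1.25 = 881.5635


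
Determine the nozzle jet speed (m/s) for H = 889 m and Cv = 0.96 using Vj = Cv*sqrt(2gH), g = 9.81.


Vj = 0.96 * sqrt(2*9.81*889) = 126.7861 m/s


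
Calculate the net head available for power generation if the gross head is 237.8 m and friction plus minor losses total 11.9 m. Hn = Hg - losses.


Hn = 237.8 - 11.9 = 225.9000 m


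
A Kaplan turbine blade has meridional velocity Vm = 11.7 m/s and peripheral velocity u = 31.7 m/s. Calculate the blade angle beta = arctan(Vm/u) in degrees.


beta = arctan(11.7 / 31.7) = 20.2584 degrees


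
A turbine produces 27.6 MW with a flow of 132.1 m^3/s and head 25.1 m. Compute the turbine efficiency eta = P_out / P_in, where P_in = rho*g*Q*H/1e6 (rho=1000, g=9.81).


P_in = 1000 * 9.81 * 132.1 * 25.1 / 1e6 = 32.5271 MW
eta = 27.6 / 32.5271 = 0.8485


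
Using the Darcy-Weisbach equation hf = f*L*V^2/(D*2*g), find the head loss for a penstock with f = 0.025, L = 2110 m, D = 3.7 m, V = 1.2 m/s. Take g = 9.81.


hf = 0.025 * 2110 * 1.2^2 / (3.7 * 2 * 9.81) = 1.0464 m


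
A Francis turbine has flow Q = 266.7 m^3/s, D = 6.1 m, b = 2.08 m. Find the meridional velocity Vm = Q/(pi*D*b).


Vm = 266.7 / (pi * 6.1 * 2.08) = 6.6908 m/s


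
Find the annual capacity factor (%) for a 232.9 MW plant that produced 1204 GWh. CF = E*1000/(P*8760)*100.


CF = 1204 * 1000 / (232.9 * 8760) * 100 = 59.0137 %


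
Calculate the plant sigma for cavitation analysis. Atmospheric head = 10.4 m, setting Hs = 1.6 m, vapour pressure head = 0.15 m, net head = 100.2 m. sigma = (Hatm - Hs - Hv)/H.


sigma = (10.4 - 1.6 - 0.15) / 100.2 = 0.0863


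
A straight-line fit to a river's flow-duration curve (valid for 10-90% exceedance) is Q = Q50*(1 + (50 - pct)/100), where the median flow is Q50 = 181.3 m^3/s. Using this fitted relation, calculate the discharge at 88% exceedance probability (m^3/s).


Q = 181.3 * (1 + (50 - 88)/100) = 112.4060 m^3/s


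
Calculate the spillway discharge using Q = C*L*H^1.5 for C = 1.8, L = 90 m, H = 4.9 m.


Q = 1.8 * 90 * 4.9^1.5 = 1757.1512 m^3/s


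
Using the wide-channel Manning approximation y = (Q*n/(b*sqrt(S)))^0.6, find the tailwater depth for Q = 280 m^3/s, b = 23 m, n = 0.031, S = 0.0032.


y = (280 * 0.031 / (23 * 0.0032^0.5))^0.6 = 3.1227 m


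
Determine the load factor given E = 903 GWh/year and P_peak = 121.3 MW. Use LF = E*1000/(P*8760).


LF = 903 * 1000 / (121.3 * 8760) = 0.8498


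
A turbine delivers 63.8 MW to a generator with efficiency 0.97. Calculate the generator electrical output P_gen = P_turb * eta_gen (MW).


P_gen = 63.8 * 0.97 = 61.8860 MW


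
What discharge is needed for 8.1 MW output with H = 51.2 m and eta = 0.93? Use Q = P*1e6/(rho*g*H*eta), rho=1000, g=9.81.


Q = 8.1 * 1e6 / (1000 * 9.81 * 51.2 * 0.93) = 17.3406 m^3/s


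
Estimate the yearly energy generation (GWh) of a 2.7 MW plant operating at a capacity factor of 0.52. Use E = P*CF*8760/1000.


E = 2.7 * 0.52 * 8760 / 1000 = 12.2990 GWh


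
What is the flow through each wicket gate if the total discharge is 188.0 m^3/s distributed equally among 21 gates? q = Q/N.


q = 188.0 / 21 = 8.9524 m^3/s


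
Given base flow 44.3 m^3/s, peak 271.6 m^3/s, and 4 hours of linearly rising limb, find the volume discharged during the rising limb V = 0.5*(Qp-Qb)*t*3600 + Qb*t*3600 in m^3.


V = 0.5*(271.6 - 44.3)*4*3600 + 44.3*4*3600 = 2.2745e+06 m^3


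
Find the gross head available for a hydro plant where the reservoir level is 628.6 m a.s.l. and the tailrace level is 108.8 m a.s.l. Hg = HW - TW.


Hg = 628.6 - 108.8 = 519.8000 m


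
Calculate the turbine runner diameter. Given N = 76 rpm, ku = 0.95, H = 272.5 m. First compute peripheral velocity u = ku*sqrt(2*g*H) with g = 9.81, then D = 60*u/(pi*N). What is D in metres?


u = 0.95 * sqrt(2*9.81*272.5) = 69.4635 m/s
D = 60 * 69.4635 / (pi * 76) = 17.4560 m


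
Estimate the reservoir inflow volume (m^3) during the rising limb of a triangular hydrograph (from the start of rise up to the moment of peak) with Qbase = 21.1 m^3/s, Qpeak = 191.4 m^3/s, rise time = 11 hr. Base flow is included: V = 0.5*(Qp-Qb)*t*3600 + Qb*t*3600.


V = 0.5*(191.4 - 21.1)*11*3600 + 21.1*11*3600 = 4.2075e+06 m^3


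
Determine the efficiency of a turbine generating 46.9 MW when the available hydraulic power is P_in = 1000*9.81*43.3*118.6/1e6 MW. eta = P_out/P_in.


P_in = 1000 * 9.81 * 43.3 * 118.6 / 1e6 = 50.3781 MW
eta = 46.9 / 50.3781 = 0.9310


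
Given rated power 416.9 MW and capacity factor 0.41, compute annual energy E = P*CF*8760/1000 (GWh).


E = 416.9 * 0.41 * 8760 / 1000 = 1497.3380 GWh


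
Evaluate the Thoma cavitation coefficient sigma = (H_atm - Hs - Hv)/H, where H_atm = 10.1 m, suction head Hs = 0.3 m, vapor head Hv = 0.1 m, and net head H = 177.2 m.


sigma = (10.1 - 0.3 - 0.1) / 177.2 = 0.0547


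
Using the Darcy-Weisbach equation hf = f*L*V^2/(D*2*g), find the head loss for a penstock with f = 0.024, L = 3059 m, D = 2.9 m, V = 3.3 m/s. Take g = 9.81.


hf = 0.024 * 3059 * 3.3^2 / (2.9 * 2 * 9.81) = 14.0515 m


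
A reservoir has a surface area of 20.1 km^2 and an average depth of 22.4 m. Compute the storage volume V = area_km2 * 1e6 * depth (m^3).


V = 20.1 * 1e6 * 22.4 = 4.5024e+08 m^3


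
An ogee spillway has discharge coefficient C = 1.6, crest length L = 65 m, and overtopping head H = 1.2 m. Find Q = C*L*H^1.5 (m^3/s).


Q = 1.6 * 65 * 1.2^1.5 = 136.7116 m^3/s


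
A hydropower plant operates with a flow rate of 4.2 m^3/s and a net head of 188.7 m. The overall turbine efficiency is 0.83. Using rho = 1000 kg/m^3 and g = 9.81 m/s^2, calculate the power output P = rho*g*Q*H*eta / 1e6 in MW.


P = 1000 * 9.81 * 4.2 * 188.7 * 0.83 / 1e6 = 6.4531 MW


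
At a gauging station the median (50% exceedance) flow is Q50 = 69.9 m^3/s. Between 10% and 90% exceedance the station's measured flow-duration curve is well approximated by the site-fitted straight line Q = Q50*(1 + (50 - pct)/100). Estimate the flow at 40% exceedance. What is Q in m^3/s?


Q = 69.9 * (1 + (50 - 40)/100) = 76.8900 m^3/s


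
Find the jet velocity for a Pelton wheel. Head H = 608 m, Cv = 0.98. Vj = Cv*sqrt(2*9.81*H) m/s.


Vj = 0.98 * sqrt(2*9.81*608) = 107.0354 m/s


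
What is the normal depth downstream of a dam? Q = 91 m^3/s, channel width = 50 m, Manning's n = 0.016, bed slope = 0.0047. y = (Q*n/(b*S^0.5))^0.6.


y = (91 * 0.016 / (50 * 0.0047^0.5))^0.6 = 0.5983 m


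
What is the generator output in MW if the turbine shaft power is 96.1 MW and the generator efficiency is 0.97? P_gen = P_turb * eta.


P_gen = 96.1 * 0.97 = 93.2170 MW


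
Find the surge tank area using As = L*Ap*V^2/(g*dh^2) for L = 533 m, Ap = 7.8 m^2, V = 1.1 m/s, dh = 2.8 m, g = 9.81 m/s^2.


As = 533 * 7.8 * 1.1^2 / (9.81 * 2.8^2) = 65.4067 m^2


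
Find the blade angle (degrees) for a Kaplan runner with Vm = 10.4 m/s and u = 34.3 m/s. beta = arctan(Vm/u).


beta = arctan(10.4 / 34.3) = 16.8677 degrees


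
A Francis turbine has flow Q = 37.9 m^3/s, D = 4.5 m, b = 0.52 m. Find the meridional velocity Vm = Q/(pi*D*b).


Vm = 37.9 / (pi * 4.5 * 0.52) = 5.1555 m/s


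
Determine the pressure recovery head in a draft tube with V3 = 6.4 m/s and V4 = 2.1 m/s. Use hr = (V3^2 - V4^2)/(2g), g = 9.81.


hr = (6.4^2 - 2.1^2) / (2*9.81) = 1.8629 m


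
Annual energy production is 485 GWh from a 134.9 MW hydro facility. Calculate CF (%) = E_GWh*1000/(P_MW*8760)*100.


CF = 485 * 1000 / (134.9 * 8760) * 100 = 41.0417 %


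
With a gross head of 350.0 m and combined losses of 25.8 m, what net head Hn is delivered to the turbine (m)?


Hn = 350.0 - 25.8 = 324.2000 m


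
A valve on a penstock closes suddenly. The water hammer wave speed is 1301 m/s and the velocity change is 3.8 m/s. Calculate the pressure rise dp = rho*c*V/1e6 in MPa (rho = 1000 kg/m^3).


dp = 1000 * 1301 * 3.8 / 1e6 = 4.9438 MPa


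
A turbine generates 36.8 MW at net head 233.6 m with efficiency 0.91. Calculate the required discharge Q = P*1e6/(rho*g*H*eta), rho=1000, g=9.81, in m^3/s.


Q = 36.8 * 1e6 / (1000 * 9.81 * 233.6 * 0.91) = 17.6467 m^3/s


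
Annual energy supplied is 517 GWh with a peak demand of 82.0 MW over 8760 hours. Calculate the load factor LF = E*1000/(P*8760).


LF = 517 * 1000 / (82.0 * 8760) = 0.7197


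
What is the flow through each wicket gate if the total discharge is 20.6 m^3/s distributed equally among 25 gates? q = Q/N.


q = 20.6 / 25 = 0.8240 m^3/s


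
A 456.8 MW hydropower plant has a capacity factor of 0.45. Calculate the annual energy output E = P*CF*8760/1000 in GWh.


E = 456.8 * 0.45 * 8760 / 1000 = 1800.7056 GWh


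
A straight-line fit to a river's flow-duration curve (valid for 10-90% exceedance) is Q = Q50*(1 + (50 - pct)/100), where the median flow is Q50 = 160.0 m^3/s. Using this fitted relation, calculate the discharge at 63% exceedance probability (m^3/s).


Q = 160.0 * (1 + (50 - 63)/100) = 139.2000 m^3/s


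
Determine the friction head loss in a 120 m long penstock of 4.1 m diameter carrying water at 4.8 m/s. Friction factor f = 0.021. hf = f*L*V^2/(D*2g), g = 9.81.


hf = 0.021 * 120 * 4.8^2 / (4.1 * 2 * 9.81) = 0.7218 m


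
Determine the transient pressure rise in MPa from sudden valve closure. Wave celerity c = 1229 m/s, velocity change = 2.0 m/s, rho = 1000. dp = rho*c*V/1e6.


dp = 1000 * 1229 * 2.0 / 1e6 = 2.4580 MPa


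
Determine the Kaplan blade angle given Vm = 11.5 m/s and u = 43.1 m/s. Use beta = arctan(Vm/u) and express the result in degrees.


beta = arctan(11.5 / 43.1) = 14.9397 degrees


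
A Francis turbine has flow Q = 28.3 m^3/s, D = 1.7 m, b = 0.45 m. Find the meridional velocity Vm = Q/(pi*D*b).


Vm = 28.3 / (pi * 1.7 * 0.45) = 11.7754 m/s


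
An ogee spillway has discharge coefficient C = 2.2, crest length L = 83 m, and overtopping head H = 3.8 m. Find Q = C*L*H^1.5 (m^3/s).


Q = 2.2 * 83 * 3.8^1.5 = 1352.6211 m^3/s


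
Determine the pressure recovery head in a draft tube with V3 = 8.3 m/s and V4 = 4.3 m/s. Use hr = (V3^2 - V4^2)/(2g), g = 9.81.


hr = (8.3^2 - 4.3^2) / (2*9.81) = 2.5688 m


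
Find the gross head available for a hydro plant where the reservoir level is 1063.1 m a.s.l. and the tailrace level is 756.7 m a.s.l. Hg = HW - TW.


Hg = 1063.1 - 756.7 = 306.4000 m


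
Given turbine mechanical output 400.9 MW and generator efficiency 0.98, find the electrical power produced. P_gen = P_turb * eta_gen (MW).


P_gen = 400.9 * 0.98 = 392.8820 MW


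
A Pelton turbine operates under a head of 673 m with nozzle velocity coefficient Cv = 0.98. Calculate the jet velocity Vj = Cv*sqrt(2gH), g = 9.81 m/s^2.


Vj = 0.98 * sqrt(2*9.81*673) = 112.6116 m/s


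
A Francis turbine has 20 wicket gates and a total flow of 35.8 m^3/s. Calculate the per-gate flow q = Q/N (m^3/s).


q = 35.8 / 20 = 1.7900 m^3/s


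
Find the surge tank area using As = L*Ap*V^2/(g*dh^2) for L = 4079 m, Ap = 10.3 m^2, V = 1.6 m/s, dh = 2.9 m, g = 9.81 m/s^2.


As = 4079 * 10.3 * 1.6^2 / (9.81 * 2.9^2) = 1303.6647 m^2


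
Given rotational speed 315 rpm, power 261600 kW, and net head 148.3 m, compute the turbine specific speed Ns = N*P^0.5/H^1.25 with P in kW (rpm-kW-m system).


Ns = 315 * 261600^0.5 / 148.3^1.25 = 311.3171


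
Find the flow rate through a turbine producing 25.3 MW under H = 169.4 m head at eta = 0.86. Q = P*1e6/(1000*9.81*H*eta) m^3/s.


Q = 25.3 * 1e6 / (1000 * 9.81 * 169.4 * 0.86) = 17.7027 m^3/s


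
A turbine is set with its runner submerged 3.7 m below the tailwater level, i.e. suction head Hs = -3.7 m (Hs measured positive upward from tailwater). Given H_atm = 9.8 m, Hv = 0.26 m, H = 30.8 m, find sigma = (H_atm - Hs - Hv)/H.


sigma = (9.8 - (-3.7) - 0.26) / 30.8 = 0.4299


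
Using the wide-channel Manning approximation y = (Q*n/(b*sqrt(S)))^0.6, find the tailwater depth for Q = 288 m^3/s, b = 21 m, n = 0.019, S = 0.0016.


y = (288 * 0.019 / (21 * 0.0016^0.5))^0.6 = 3.0784 m


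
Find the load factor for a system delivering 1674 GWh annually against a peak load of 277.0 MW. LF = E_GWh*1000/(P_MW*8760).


LF = 1674 * 1000 / (277.0 * 8760) = 0.6899


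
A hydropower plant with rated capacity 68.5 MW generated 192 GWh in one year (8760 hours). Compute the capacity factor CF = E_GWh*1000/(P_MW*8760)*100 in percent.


CF = 192 * 1000 / (68.5 * 8760) * 100 = 31.9968 %


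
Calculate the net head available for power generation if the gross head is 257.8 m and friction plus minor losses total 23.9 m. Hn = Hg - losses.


Hn = 257.8 - 23.9 = 233.9000 m


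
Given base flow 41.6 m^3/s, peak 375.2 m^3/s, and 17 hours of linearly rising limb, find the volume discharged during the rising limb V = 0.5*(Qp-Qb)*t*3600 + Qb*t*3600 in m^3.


V = 0.5*(375.2 - 41.6)*17*3600 + 41.6*17*3600 = 1.2754e+07 m^3


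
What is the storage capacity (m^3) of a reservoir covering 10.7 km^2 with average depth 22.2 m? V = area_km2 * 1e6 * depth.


V = 10.7 * 1e6 * 22.2 = 2.3754e+08 m^3


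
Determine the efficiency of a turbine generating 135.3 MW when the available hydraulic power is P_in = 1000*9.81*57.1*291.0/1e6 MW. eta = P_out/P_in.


P_in = 1000 * 9.81 * 57.1 * 291.0 / 1e6 = 163.0039 MW
eta = 135.3 / 163.0039 = 0.8300


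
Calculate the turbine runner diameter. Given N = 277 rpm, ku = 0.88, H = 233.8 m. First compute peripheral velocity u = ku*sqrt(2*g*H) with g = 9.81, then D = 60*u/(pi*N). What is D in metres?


u = 0.88 * sqrt(2*9.81*233.8) = 59.6011 m/s
D = 60 * 59.6011 / (pi * 277) = 4.1094 m


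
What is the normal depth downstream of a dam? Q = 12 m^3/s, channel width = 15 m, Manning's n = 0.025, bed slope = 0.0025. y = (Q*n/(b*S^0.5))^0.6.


y = (12 * 0.025 / (15 * 0.0025^0.5))^0.6 = 0.5771 m


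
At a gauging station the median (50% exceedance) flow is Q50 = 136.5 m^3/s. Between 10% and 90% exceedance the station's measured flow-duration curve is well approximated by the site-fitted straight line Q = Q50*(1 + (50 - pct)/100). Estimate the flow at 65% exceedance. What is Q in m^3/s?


Q = 136.5 * (1 + (50 - 65)/100) = 116.0250 m^3/s


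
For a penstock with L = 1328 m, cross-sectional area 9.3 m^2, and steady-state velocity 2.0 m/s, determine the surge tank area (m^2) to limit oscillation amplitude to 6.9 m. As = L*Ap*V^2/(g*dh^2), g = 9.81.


As = 1328 * 9.3 * 2.0^2 / (9.81 * 6.9^2) = 105.7728 m^2


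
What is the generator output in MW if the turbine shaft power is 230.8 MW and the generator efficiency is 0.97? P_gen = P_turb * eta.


P_gen = 230.8 * 0.97 = 223.8760 MW


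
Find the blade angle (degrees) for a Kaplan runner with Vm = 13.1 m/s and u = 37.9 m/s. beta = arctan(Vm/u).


beta = arctan(13.1 / 37.9) = 19.0675 degrees


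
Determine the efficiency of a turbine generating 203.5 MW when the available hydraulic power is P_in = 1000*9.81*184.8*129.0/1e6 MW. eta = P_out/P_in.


P_in = 1000 * 9.81 * 184.8 * 129.0 / 1e6 = 233.8626 MW
eta = 203.5 / 233.8626 = 0.8702


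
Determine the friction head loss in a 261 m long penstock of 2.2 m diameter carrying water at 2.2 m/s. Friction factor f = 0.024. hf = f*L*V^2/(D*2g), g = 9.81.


hf = 0.024 * 261 * 2.2^2 / (2.2 * 2 * 9.81) = 0.7024 m


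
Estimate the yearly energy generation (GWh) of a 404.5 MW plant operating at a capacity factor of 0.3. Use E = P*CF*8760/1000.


E = 404.5 * 0.3 * 8760 / 1000 = 1063.0260 GWh


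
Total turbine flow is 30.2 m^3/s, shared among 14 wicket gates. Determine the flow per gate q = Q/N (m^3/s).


q = 30.2 / 14 = 2.1571 m^3/s


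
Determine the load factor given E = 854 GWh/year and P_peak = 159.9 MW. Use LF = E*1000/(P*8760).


LF = 854 * 1000 / (159.9 * 8760) = 0.6097


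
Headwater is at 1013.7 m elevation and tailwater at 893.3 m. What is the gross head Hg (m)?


Hg = 1013.7 - 893.3 = 120.4000 m


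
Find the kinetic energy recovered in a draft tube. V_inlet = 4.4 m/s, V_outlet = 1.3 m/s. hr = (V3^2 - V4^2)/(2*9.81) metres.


hr = (4.4^2 - 1.3^2) / (2*9.81) = 0.9006 m


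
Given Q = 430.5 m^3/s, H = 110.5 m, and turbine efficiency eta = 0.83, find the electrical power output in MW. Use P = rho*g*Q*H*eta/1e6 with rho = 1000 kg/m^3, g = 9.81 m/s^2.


P = 1000 * 9.81 * 430.5 * 110.5 * 0.83 / 1e6 = 387.3312 MW


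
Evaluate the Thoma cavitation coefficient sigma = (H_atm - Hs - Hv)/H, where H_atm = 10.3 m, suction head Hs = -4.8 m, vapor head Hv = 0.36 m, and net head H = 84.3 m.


sigma = (10.3 - (-4.8) - 0.36) / 84.3 = 0.1749
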